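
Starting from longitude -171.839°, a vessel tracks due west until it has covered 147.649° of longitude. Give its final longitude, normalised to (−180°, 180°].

Start at -171.839°; shift −147.649° → -319.488°.
-319.488° lies outside (−180°, 180°]; add 360° → +40.512°.

+40.512°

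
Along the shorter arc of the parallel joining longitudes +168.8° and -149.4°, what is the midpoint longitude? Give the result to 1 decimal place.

-170.3°

Signed shortest Δλ from +168.8° to -149.4° is +41.8°.
Midpoint longitude = +168.8° + (+41.8°)/2 = +168.8° + 20.9° = +189.7°.
Normalise into (−180°, 180°]: -170.3°.
(The naïve average (+168.8 + -149.4)/2 = 9.7° is on the wrong side of the globe.)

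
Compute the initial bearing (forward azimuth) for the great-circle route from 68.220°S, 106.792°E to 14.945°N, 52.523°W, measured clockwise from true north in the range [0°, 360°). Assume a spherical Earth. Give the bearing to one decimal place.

204.7°

Δλ = -52.523 − 106.792 = -159.315°.
θ = atan2( sin Δλ · cos φ₂ , cos φ₁ · sin φ₂ − sin φ₁ · cos φ₂ · cos Δλ )
  = atan2(-0.34128, -0.74368) = -155.349° → normalised to [0°, 360°): 204.651°.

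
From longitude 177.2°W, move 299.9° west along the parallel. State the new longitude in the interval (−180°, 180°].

Start at -177.2°; shift −299.9° → -477.1°.
-477.1° lies outside (−180°, 180°]; add 360° → -117.1°.

117.1°W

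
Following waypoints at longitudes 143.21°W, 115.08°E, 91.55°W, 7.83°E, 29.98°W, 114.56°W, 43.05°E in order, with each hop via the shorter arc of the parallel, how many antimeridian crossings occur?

2

Leg 1: -143.21° → +115.08°, shortest Δλ = -101.71° (west) — crosses 180°.
Leg 2: +115.08° → -91.55°, shortest Δλ = 153.37° (east) — crosses 180°.
Leg 3: -91.55° → +7.83°, shortest Δλ = 99.38° (east) — does not cross 180°.
Leg 4: +7.83° → -29.98°, shortest Δλ = -37.81° (west) — does not cross 180°.
Leg 5: -29.98° → -114.56°, shortest Δλ = -84.58° (west) — does not cross 180°.
Leg 6: -114.56° → +43.05°, shortest Δλ = 157.61° (east) — does not cross 180°.
Total crossings: 2.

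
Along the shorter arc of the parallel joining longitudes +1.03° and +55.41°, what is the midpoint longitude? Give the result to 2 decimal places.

Signed shortest Δλ from +1.03° to +55.41° is +54.38°.
Midpoint longitude = +1.03° + (+54.38°)/2 = +1.03° + 27.19° = +28.22°.

+28.22°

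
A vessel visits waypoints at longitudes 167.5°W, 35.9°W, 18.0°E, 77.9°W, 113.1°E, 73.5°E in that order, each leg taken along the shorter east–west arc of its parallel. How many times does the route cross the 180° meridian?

Leg 1: -167.5° → -35.9°, shortest Δλ = 131.6° (east) — does not cross 180°.
Leg 2: -35.9° → +18.0°, shortest Δλ = 53.9° (east) — does not cross 180°.
Leg 3: +18.0° → -77.9°, shortest Δλ = -95.9° (west) — does not cross 180°.
Leg 4: -77.9° → +113.1°, shortest Δλ = -169.0° (west) — crosses 180°.
Leg 5: +113.1° → +73.5°, shortest Δλ = -39.6° (west) — does not cross 180°.
Total crossings: 1.

1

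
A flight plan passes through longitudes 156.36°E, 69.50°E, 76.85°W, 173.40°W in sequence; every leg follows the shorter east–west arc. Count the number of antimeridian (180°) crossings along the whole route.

0

Leg 1: +156.36° → +69.50°, shortest Δλ = -86.86° (west) — does not cross 180°.
Leg 2: +69.50° → -76.85°, shortest Δλ = -146.35° (west) — does not cross 180°.
Leg 3: -76.85° → -173.40°, shortest Δλ = -96.55° (west) — does not cross 180°.
Total crossings: 0.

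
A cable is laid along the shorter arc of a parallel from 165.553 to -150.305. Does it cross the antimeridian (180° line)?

Yes

Naïve |-150.305 − 165.553| = 315.858° > 180°, so the shorter arc goes the other way round — across 180°.
Signed shortest Δλ = ((-150.305 − 165.553 + 180) mod 360) − 180 = 44.142°.
Going east by 44.142° from +165.553° passes through 180° before reaching -150.305°.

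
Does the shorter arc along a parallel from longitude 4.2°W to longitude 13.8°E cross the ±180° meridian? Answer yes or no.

Signed shortest Δλ = ((13.8 − -4.2 + 180) mod 360) − 180 = 18.0°.
Going east by 18.0° from -4.2° reaches +13.8° without touching 180°.

No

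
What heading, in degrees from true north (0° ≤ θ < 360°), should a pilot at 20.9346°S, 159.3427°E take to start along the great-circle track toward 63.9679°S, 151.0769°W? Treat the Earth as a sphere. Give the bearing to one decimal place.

155.6°

Δλ = -151.0769 − 159.3427 = -310.4196°; wrapped into (−180°, 180°]: 49.5804°.
θ = atan2( sin Δλ · cos φ₂ , cos φ₁ · sin φ₂ − sin φ₁ · cos φ₂ · cos Δλ )
  = atan2(0.33412, -0.73756) = 155.629° → normalised to [0°, 360°): 155.629°.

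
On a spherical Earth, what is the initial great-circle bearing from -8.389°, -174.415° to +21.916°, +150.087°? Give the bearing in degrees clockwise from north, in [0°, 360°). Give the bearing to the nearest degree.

Δλ = 150.087 − -174.415 = 324.502°; wrapped into (−180°, 180°]: -35.498°.
θ = atan2( sin Δλ · cos φ₂ , cos φ₁ · sin φ₂ − sin φ₁ · cos φ₂ · cos Δλ )
  = atan2(-0.53871, 0.47945) = -48.331° → normalised to [0°, 360°): 311.669°.

312°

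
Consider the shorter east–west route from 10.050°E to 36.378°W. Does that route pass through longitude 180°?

Signed shortest Δλ = ((-36.378 − 10.050 + 180) mod 360) − 180 = -46.428°.
Going west by 46.428° from +10.050° reaches -36.378° without touching 180°.

No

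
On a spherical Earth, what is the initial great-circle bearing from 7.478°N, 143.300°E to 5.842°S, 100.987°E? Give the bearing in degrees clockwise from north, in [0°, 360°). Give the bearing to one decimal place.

Δλ = 100.987 − 143.300 = -42.313°.
θ = atan2( sin Δλ · cos φ₂ , cos φ₁ · sin φ₂ − sin φ₁ · cos φ₂ · cos Δλ )
  = atan2(-0.66968, -0.19666) = -106.365° → normalised to [0°, 360°): 253.635°.

253.6°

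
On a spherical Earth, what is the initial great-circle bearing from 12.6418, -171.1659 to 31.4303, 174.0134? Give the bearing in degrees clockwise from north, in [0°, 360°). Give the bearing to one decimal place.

326.4°

Δλ = 174.0134 − -171.1659 = 345.1793°; wrapped into (−180°, 180°]: -14.8207°.
θ = atan2( sin Δλ · cos φ₂ , cos φ₁ · sin φ₂ − sin φ₁ · cos φ₂ · cos Δλ )
  = atan2(-0.21826, 0.32829) = -33.618° → normalised to [0°, 360°): 326.382°.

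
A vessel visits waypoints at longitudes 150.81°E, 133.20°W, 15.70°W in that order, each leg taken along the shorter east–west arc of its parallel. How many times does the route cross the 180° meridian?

Leg 1: +150.81° → -133.20°, shortest Δλ = 75.99° (east) — crosses 180°.
Leg 2: -133.20° → -15.70°, shortest Δλ = 117.5° (east) — does not cross 180°.
Total crossings: 1.

1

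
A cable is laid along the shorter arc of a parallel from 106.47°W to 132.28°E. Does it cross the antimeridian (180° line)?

Yes

Naïve |132.28 − -106.47| = 238.75° > 180°, so the shorter arc goes the other way round — across 180°.
Signed shortest Δλ = ((132.28 − -106.47 + 180) mod 360) − 180 = -121.25°.
Going west by 121.25° from -106.47° passes through 180° before reaching +132.28°.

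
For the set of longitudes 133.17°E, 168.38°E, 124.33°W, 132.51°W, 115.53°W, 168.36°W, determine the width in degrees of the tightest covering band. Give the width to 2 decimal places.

111.30°

Sort the longitudes: -168.36°, -132.51°, -124.33°, -115.53°, +133.17°, +168.38°.
Eastward gaps between consecutive values (wrapping around): 35.85°, 8.18°, 8.80°, 248.70°, 35.21°, 23.26°.
Largest gap = 248.70° ⇒ minimal covering band is its complement: 360° − 248.70° = 111.30°.
Band runs from +133.17° eastward to -115.53°, crossing the antimeridian.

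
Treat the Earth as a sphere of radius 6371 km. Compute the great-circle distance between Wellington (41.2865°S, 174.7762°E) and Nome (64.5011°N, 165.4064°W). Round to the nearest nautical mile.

6420 nmi

Δλ = -165.4064 − 174.7762 = -340.1826°; wrapped into (−180°, 180°]: 19.8174°.
Δφ = 64.5011 − -41.2865 = 105.7876°.
a = sin²(Δφ/2) + cos φ₁ · cos φ₂ · sin²(Δλ/2) = 0.645615.
c = 2·atan2(√a, √(1−a)) = 1.86631 rad → d = 6371·c ≈ 11890.25 km ≈ 6420.22 nmi.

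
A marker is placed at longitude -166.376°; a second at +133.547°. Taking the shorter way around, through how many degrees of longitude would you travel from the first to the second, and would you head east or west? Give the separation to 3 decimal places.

Raw difference: 133.547 − -166.376 = 299.923°.
Normalise into (−180°, 180°]: 299.923° − 360° = -60.077°.
Negative ⇒ the second point lies to the west; separation 60.077°.

60.077° west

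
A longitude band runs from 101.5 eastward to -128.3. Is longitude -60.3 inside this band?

Band width going east from +101.5° to -128.3°: ((-128.3 − 101.5) mod 360) = 130.2°.
Offset of -60.3° east of the west edge: ((-60.3 − 101.5) mod 360) = 198.2°.
198.2° > 130.2° ⇒ outside.

No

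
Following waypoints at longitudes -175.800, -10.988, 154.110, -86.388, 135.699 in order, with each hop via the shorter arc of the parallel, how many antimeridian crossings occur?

2

Leg 1: -175.800° → -10.988°, shortest Δλ = 164.812° (east) — does not cross 180°.
Leg 2: -10.988° → +154.110°, shortest Δλ = 165.098° (east) — does not cross 180°.
Leg 3: +154.110° → -86.388°, shortest Δλ = 119.502° (east) — crosses 180°.
Leg 4: -86.388° → +135.699°, shortest Δλ = -137.913° (west) — crosses 180°.
Total crossings: 2.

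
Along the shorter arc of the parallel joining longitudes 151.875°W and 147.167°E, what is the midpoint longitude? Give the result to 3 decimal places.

177.646°E

Signed shortest Δλ from -151.875° to +147.167° is -60.958°.
Midpoint longitude = -151.875° + (-60.958°)/2 = -151.875° − 30.479° = -182.354°.
Normalise into (−180°, 180°]: +177.646°.
(The naïve average (-151.875 + +147.167)/2 = -2.354° is on the wrong side of the globe.)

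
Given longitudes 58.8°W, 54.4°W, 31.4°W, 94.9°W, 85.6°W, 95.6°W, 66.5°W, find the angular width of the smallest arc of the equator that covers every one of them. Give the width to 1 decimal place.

64.2°

Sort the longitudes: -95.6°, -94.9°, -85.6°, -66.5°, -58.8°, -54.4°, -31.4°.
Eastward gaps between consecutive values (wrapping around): 0.7°, 9.3°, 19.1°, 7.7°, 4.4°, 23.0°, 295.8°.
Largest gap = 295.8° ⇒ minimal covering band is its complement: 360° − 295.8° = 64.2°.
Band runs from -95.6° eastward to -31.4°.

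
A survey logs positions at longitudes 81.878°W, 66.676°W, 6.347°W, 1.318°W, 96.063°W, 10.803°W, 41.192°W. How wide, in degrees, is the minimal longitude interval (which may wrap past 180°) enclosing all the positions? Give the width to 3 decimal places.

94.745°

Sort the longitudes: -96.063°, -81.878°, -66.676°, -41.192°, -10.803°, -6.347°, -1.318°.
Eastward gaps between consecutive values (wrapping around): 14.185°, 15.202°, 25.484°, 30.389°, 4.456°, 5.029°, 265.255°.
Largest gap = 265.255° ⇒ minimal covering band is its complement: 360° − 265.255° = 94.745°.
Band runs from -96.063° eastward to -1.318°.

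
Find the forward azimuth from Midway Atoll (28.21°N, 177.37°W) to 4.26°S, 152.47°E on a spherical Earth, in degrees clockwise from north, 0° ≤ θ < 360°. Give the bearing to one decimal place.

Δλ = 152.47 − -177.37 = 329.84°; wrapped into (−180°, 180°]: -30.16°.
θ = atan2( sin Δλ · cos φ₂ , cos φ₁ · sin φ₂ − sin φ₁ · cos φ₂ · cos Δλ )
  = atan2(-0.50103, -0.47304) = -133.354° → normalised to [0°, 360°): 226.646°.

226.6°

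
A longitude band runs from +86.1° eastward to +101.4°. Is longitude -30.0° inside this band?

Band width going east from +86.1° to +101.4°: ((101.4 − 86.1) mod 360) = 15.3°.
Offset of -30.0° east of the west edge: ((-30.0 − 86.1) mod 360) = 243.9°.
243.9° > 15.3° ⇒ outside.

No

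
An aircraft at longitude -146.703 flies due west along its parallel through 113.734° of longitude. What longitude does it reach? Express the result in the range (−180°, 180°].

+99.563°

Start at -146.703°; shift −113.734° → -260.437°.
-260.437° lies outside (−180°, 180°]; add 360° → +99.563°.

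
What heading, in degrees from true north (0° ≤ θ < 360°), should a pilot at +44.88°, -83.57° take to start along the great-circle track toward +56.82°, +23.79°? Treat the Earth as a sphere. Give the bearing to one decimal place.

Δλ = 23.79 − -83.57 = 107.36°.
θ = atan2( sin Δλ · cos φ₂ , cos φ₁ · sin φ₂ − sin φ₁ · cos φ₂ · cos Δλ )
  = atan2(0.52234, 0.70828) = 36.408° → normalised to [0°, 360°): 36.408°.

36.4°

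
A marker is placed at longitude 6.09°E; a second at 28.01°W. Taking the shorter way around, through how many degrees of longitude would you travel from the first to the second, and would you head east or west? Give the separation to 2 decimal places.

34.10° west

Raw difference: -28.01 − 6.09 = -34.1°.
Normalise into (−180°, 180°]: -34.1° stays -34.1°.
Negative ⇒ the second point lies to the west; separation 34.10°.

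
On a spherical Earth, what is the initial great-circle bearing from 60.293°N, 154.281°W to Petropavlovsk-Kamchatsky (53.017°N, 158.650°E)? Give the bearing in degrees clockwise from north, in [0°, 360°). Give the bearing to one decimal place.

Δλ = 158.650 − -154.281 = 312.931°; wrapped into (−180°, 180°]: -47.069°.
θ = atan2( sin Δλ · cos φ₂ , cos φ₁ · sin φ₂ − sin φ₁ · cos φ₂ · cos Δλ )
  = atan2(-0.44046, 0.03997) = -84.815° → normalised to [0°, 360°): 275.185°.

275.2°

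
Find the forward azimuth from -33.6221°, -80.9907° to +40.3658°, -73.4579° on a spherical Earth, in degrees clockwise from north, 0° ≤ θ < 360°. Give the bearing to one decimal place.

6.0°

Δλ = -73.4579 − -80.9907 = 7.5328°.
θ = atan2( sin Δλ · cos φ₂ , cos φ₁ · sin φ₂ − sin φ₁ · cos φ₂ · cos Δλ )
  = atan2(0.09988, 0.95756) = 5.955° → normalised to [0°, 360°): 5.955°.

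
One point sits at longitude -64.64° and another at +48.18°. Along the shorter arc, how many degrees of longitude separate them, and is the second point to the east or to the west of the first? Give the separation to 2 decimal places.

112.82° east

Raw difference: 48.18 − -64.64 = 112.82°.
Normalise into (−180°, 180°]: 112.82° stays 112.82°.
Positive ⇒ the second point lies to the east; separation 112.82°.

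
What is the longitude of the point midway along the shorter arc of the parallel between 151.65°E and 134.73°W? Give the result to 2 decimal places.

Signed shortest Δλ from +151.65° to -134.73° is +73.62°.
Midpoint longitude = +151.65° + (+73.62°)/2 = +151.65° + 36.81° = +188.46°.
Normalise into (−180°, 180°]: -171.54°.
(The naïve average (+151.65 + -134.73)/2 = 8.46° is on the wrong side of the globe.)

171.54°W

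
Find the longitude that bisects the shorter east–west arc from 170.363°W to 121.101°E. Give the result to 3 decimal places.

155.369°E

Signed shortest Δλ from -170.363° to +121.101° is -68.536°.
Midpoint longitude = -170.363° + (-68.536°)/2 = -170.363° − 34.268° = -204.631°.
Normalise into (−180°, 180°]: +155.369°.
(The naïve average (-170.363 + +121.101)/2 = -24.631° is on the wrong side of the globe.)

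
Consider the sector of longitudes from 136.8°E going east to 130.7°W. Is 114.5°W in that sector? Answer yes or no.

No

Band width going east from +136.8° to -130.7°: ((-130.7 − 136.8) mod 360) = 92.5°.
Offset of -114.5° east of the west edge: ((-114.5 − 136.8) mod 360) = 108.7°.
108.7° > 92.5° ⇒ outside.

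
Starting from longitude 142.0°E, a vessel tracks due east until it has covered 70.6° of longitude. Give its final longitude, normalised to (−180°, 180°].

Start at +142.0°; shift +70.6° → +212.6°.
+212.6° lies outside (−180°, 180°]; subtract 360° → -147.4°.

147.4°W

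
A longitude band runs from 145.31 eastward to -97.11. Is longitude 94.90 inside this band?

Band width going east from +145.31° to -97.11°: ((-97.11 − 145.31) mod 360) = 117.58°.
Offset of +94.90° east of the west edge: ((94.90 − 145.31) mod 360) = 309.59°.
309.59° > 117.58° ⇒ outside.

No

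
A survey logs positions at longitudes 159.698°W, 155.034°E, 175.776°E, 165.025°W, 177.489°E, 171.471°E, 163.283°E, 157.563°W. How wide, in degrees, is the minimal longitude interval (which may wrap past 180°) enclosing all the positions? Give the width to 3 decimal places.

47.403°

Sort the longitudes: -165.025°, -159.698°, -157.563°, +155.034°, +163.283°, +171.471°, +175.776°, +177.489°.
Eastward gaps between consecutive values (wrapping around): 5.327°, 2.135°, 312.597°, 8.249°, 8.188°, 4.305°, 1.713°, 17.486°.
Largest gap = 312.597° ⇒ minimal covering band is its complement: 360° − 312.597° = 47.403°.
Band runs from +155.034° eastward to -157.563°, crossing the antimeridian.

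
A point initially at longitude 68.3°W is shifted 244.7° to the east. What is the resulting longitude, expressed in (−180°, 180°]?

176.4°E

Start at -68.3°; shift +244.7° → +176.4°.
+176.4° already lies in (−180°, 180°].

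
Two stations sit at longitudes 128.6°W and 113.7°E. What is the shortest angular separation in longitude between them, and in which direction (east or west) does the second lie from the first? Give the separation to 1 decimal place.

117.7° west

Raw difference: 113.7 − -128.6 = 242.3°.
Normalise into (−180°, 180°]: 242.3° − 360° = -117.7°.
Negative ⇒ the second point lies to the west; separation 117.7°.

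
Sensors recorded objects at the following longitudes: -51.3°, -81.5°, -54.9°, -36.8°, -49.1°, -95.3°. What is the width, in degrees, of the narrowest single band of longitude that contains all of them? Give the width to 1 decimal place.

Sort the longitudes: -95.3°, -81.5°, -54.9°, -51.3°, -49.1°, -36.8°.
Eastward gaps between consecutive values (wrapping around): 13.8°, 26.6°, 3.6°, 2.2°, 12.3°, 301.5°.
Largest gap = 301.5° ⇒ minimal covering band is its complement: 360° − 301.5° = 58.5°.
Band runs from -95.3° eastward to -36.8°.

58.5°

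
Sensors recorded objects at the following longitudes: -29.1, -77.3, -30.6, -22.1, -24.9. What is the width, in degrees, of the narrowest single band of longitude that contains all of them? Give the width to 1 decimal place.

55.2°

Sort the longitudes: -77.3°, -30.6°, -29.1°, -24.9°, -22.1°.
Eastward gaps between consecutive values (wrapping around): 46.7°, 1.5°, 4.2°, 2.8°, 304.8°.
Largest gap = 304.8° ⇒ minimal covering band is its complement: 360° − 304.8° = 55.2°.
Band runs from -77.3° eastward to -22.1°.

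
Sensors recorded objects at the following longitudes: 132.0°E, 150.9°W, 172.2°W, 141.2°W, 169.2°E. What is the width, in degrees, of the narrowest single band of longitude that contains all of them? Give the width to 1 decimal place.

86.8°

Sort the longitudes: -172.2°, -150.9°, -141.2°, +132.0°, +169.2°.
Eastward gaps between consecutive values (wrapping around): 21.3°, 9.7°, 273.2°, 37.2°, 18.6°.
Largest gap = 273.2° ⇒ minimal covering band is its complement: 360° − 273.2° = 86.8°.
Band runs from +132.0° eastward to -141.2°, crossing the antimeridian.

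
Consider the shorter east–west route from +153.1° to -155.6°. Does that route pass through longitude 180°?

Naïve |-155.6 − 153.1| = 308.7° > 180°, so the shorter arc goes the other way round — across 180°.
Signed shortest Δλ = ((-155.6 − 153.1 + 180) mod 360) − 180 = 51.3°.
Going east by 51.3° from +153.1° passes through 180° before reaching -155.6°.

Yes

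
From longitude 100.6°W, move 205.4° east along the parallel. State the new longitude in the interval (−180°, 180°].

Start at -100.6°; shift +205.4° → +104.8°.
+104.8° already lies in (−180°, 180°].

104.8°E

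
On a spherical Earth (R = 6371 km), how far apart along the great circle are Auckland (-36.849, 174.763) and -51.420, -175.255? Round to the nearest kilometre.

Δλ = -175.255 − 174.763 = -350.018°; wrapped into (−180°, 180°]: 9.982°.
Δφ = -51.420 − -36.849 = -14.571°.
a = sin²(Δφ/2) + cos φ₁ · cos φ₂ · sin²(Δλ/2) = 0.019859.
c = 2·atan2(√a, √(1−a)) = 0.28278 rad → d = 6371·c ≈ 1801.61 km.

1802 km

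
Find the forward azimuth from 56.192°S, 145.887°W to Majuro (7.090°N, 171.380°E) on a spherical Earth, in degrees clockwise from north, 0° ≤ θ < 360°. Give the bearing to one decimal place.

315.0°

Δλ = 171.380 − -145.887 = 317.267°; wrapped into (−180°, 180°]: -42.733°.
θ = atan2( sin Δλ · cos φ₂ , cos φ₁ · sin φ₂ − sin φ₁ · cos φ₂ · cos Δλ )
  = atan2(-0.67339, 0.67433) = -44.960° → normalised to [0°, 360°): 315.040°.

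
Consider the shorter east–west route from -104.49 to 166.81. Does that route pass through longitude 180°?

Naïve |166.81 − -104.49| = 271.3° > 180°, so the shorter arc goes the other way round — across 180°.
Signed shortest Δλ = ((166.81 − -104.49 + 180) mod 360) − 180 = -88.7°.
Going west by 88.7° from -104.49° passes through 180° before reaching +166.81°.

Yes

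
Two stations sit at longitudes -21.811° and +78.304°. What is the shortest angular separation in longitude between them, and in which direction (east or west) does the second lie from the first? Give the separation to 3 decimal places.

Raw difference: 78.304 − -21.811 = 100.115°.
Normalise into (−180°, 180°]: 100.115° stays 100.115°.
Positive ⇒ the second point lies to the east; separation 100.115°.

100.115° east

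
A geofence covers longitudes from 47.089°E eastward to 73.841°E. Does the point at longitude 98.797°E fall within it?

No

Band width going east from +47.089° to +73.841°: ((73.841 − 47.089) mod 360) = 26.752°.
Offset of +98.797° east of the west edge: ((98.797 − 47.089) mod 360) = 51.708°.
51.708° > 26.752° ⇒ outside.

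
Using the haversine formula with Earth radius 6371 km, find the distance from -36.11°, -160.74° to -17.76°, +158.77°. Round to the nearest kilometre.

4459 km

Δλ = 158.77 − -160.74 = 319.51°; wrapped into (−180°, 180°]: -40.49°.
Δφ = -17.76 − -36.11 = 18.35°.
a = sin²(Δφ/2) + cos φ₁ · cos φ₂ · sin²(Δλ/2) = 0.117551.
c = 2·atan2(√a, √(1−a)) = 0.69991 rad → d = 6371·c ≈ 4459.15 km.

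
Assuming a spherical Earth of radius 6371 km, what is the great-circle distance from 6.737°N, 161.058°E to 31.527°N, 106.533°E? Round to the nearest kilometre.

Δλ = 106.533 − 161.058 = -54.525°.
Δφ = 31.527 − 6.737 = 24.790°.
a = sin²(Δφ/2) + cos φ₁ · cos φ₂ · sin²(Δλ/2) = 0.223694.
c = 2·atan2(√a, √(1−a)) = 0.98530 rad → d = 6371·c ≈ 6277.36 km.

6277 km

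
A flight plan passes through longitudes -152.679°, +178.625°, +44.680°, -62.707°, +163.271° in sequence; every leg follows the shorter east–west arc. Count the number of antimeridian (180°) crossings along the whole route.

2

Leg 1: -152.679° → +178.625°, shortest Δλ = -28.696° (west) — crosses 180°.
Leg 2: +178.625° → +44.680°, shortest Δλ = -133.945° (west) — does not cross 180°.
Leg 3: +44.680° → -62.707°, shortest Δλ = -107.387° (west) — does not cross 180°.
Leg 4: -62.707° → +163.271°, shortest Δλ = -134.022° (west) — crosses 180°.
Total crossings: 2.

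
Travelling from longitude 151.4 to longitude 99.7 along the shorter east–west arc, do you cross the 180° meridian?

No

Signed shortest Δλ = ((99.7 − 151.4 + 180) mod 360) − 180 = -51.7°.
Going west by 51.7° from +151.4° reaches +99.7° without touching 180°.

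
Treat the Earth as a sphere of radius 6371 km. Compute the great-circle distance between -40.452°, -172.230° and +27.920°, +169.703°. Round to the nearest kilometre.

7828 km

Δλ = 169.703 − -172.230 = 341.933°; wrapped into (−180°, 180°]: -18.067°.
Δφ = 27.920 − -40.452 = 68.372°.
a = sin²(Δφ/2) + cos φ₁ · cos φ₂ · sin²(Δλ/2) = 0.332286.
c = 2·atan2(√a, √(1−a)) = 1.22874 rad → d = 6371·c ≈ 7828.29 km.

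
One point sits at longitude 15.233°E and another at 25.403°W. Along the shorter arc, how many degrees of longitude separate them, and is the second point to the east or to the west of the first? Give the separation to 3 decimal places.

Raw difference: -25.403 − 15.233 = -40.636°.
Normalise into (−180°, 180°]: -40.636° stays -40.636°.
Negative ⇒ the second point lies to the west; separation 40.636°.

40.636° west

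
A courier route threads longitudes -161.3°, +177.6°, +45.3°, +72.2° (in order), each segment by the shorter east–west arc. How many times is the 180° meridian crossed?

Leg 1: -161.3° → +177.6°, shortest Δλ = -21.1° (west) — crosses 180°.
Leg 2: +177.6° → +45.3°, shortest Δλ = -132.3° (west) — does not cross 180°.
Leg 3: +45.3° → +72.2°, shortest Δλ = 26.9° (east) — does not cross 180°.
Total crossings: 1.

1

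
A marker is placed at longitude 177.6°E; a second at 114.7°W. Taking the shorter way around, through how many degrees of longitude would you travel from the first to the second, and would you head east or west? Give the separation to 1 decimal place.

67.7° east

Raw difference: -114.7 − 177.6 = -292.3°.
Normalise into (−180°, 180°]: -292.3° + 360° = 67.7°.
Positive ⇒ the second point lies to the east; separation 67.7°.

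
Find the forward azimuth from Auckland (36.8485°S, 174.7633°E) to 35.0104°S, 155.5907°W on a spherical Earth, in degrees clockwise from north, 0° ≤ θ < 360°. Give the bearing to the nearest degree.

Δλ = -155.5907 − 174.7633 = -330.3540°; wrapped into (−180°, 180°]: 29.6460°.
θ = atan2( sin Δλ · cos φ₂ , cos φ₁ · sin φ₂ − sin φ₁ · cos φ₂ · cos Δλ )
  = atan2(0.40513, -0.03222) = 94.547° → normalised to [0°, 360°): 94.547°.

95°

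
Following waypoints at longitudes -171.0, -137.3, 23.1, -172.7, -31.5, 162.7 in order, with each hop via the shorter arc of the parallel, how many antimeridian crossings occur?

2

Leg 1: -171.0° → -137.3°, shortest Δλ = 33.7° (east) — does not cross 180°.
Leg 2: -137.3° → +23.1°, shortest Δλ = 160.4° (east) — does not cross 180°.
Leg 3: +23.1° → -172.7°, shortest Δλ = 164.2° (east) — crosses 180°.
Leg 4: -172.7° → -31.5°, shortest Δλ = 141.2° (east) — does not cross 180°.
Leg 5: -31.5° → +162.7°, shortest Δλ = -165.8° (west) — crosses 180°.
Total crossings: 2.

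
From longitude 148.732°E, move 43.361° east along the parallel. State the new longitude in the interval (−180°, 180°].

167.907°W

Start at +148.732°; shift +43.361° → +192.093°.
+192.093° lies outside (−180°, 180°]; subtract 360° → -167.907°.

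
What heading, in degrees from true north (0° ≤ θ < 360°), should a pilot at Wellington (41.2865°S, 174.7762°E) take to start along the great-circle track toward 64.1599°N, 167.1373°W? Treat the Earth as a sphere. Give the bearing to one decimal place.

Δλ = -167.1373 − 174.7762 = -341.9135°; wrapped into (−180°, 180°]: 18.0865°.
θ = atan2( sin Δλ · cos φ₂ , cos φ₁ · sin φ₂ − sin φ₁ · cos φ₂ · cos Δλ )
  = atan2(0.13531, 0.94967) = 8.109° → normalised to [0°, 360°): 8.109°.

8.1°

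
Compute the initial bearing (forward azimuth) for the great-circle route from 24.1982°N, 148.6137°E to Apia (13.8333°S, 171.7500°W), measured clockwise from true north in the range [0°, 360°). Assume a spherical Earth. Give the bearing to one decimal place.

130.3°

Δλ = -171.7500 − 148.6137 = -320.3637°; wrapped into (−180°, 180°]: 39.6363°.
θ = atan2( sin Δλ · cos φ₂ , cos φ₁ · sin φ₂ − sin φ₁ · cos φ₂ · cos Δλ )
  = atan2(0.61941, -0.52460) = 130.262° → normalised to [0°, 360°): 130.262°.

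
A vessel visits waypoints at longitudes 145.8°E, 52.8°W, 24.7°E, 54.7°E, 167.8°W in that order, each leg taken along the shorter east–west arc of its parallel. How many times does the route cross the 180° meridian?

2

Leg 1: +145.8° → -52.8°, shortest Δλ = 161.4° (east) — crosses 180°.
Leg 2: -52.8° → +24.7°, shortest Δλ = 77.5° (east) — does not cross 180°.
Leg 3: +24.7° → +54.7°, shortest Δλ = 30.0° (east) — does not cross 180°.
Leg 4: +54.7° → -167.8°, shortest Δλ = 137.5° (east) — crosses 180°.
Total crossings: 2.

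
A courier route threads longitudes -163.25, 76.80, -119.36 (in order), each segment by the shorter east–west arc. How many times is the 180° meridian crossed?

Leg 1: -163.25° → +76.80°, shortest Δλ = -119.95° (west) — crosses 180°.
Leg 2: +76.80° → -119.36°, shortest Δλ = 163.84° (east) — crosses 180°.
Total crossings: 2.

2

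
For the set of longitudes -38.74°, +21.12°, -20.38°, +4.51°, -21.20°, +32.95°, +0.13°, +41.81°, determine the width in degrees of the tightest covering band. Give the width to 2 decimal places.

Sort the longitudes: -38.74°, -21.20°, -20.38°, +0.13°, +4.51°, +21.12°, +32.95°, +41.81°.
Eastward gaps between consecutive values (wrapping around): 17.54°, 0.82°, 20.51°, 4.38°, 16.61°, 11.83°, 8.86°, 279.45°.
Largest gap = 279.45° ⇒ minimal covering band is its complement: 360° − 279.45° = 80.55°.
Band runs from -38.74° eastward to +41.81°.

80.55°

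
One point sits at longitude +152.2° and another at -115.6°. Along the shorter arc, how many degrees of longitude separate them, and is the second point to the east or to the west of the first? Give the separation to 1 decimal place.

Raw difference: -115.6 − 152.2 = -267.8°.
Normalise into (−180°, 180°]: -267.8° + 360° = 92.2°.
Positive ⇒ the second point lies to the east; separation 92.2°.

92.2° east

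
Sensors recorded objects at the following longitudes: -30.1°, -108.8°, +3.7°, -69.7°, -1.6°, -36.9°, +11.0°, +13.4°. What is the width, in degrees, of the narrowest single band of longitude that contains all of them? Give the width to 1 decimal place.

Sort the longitudes: -108.8°, -69.7°, -36.9°, -30.1°, -1.6°, +3.7°, +11.0°, +13.4°.
Eastward gaps between consecutive values (wrapping around): 39.1°, 32.8°, 6.8°, 28.5°, 5.3°, 7.3°, 2.4°, 237.8°.
Largest gap = 237.8° ⇒ minimal covering band is its complement: 360° − 237.8° = 122.2°.
Band runs from -108.8° eastward to +13.4°.

122.2°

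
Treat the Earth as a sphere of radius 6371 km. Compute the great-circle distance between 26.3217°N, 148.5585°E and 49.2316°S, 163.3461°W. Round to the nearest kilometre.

Δλ = -163.3461 − 148.5585 = -311.9046°; wrapped into (−180°, 180°]: 48.0954°.
Δφ = -49.2316 − 26.3217 = -75.5533°.
a = sin²(Δφ/2) + cos φ₁ · cos φ₂ · sin²(Δλ/2) = 0.472451.
c = 2·atan2(√a, √(1−a)) = 1.51567 rad → d = 6371·c ≈ 9656.34 km.

9656 km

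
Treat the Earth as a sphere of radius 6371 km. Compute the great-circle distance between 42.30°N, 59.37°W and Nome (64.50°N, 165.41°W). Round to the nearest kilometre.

Δλ = -165.41 − -59.37 = -106.04°.
Δφ = 64.50 − 42.30 = 22.20°.
a = sin²(Δφ/2) + cos φ₁ · cos φ₂ · sin²(Δλ/2) = 0.240265.
c = 2·atan2(√a, √(1−a)) = 1.02457 rad → d = 6371·c ≈ 6527.51 km.

6528 km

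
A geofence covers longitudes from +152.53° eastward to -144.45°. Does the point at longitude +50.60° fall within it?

No

Band width going east from +152.53° to -144.45°: ((-144.45 − 152.53) mod 360) = 63.02°.
Offset of +50.60° east of the west edge: ((50.60 − 152.53) mod 360) = 258.07°.
258.07° > 63.02° ⇒ outside.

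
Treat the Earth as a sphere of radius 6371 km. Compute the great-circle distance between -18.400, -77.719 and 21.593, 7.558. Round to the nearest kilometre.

10285 km

Δλ = 7.558 − -77.719 = 85.277°.
Δφ = 21.593 − -18.400 = 39.993°.
a = sin²(Δφ/2) + cos φ₁ · cos φ₂ · sin²(Δλ/2) = 0.521758.
c = 2·atan2(√a, √(1−a)) = 1.61433 rad → d = 6371·c ≈ 10284.87 km.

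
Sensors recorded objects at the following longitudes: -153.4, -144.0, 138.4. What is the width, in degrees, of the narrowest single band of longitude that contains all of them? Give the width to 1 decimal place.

77.6°

Sort the longitudes: -153.4°, -144.0°, +138.4°.
Eastward gaps between consecutive values (wrapping around): 9.4°, 282.4°, 68.2°.
Largest gap = 282.4° ⇒ minimal covering band is its complement: 360° − 282.4° = 77.6°.
Band runs from +138.4° eastward to -144.0°, crossing the antimeridian.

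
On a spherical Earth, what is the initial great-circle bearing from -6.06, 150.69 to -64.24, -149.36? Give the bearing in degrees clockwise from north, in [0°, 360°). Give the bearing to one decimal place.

156.7°

Δλ = -149.36 − 150.69 = -300.05°; wrapped into (−180°, 180°]: 59.95°.
θ = atan2( sin Δλ · cos φ₂ , cos φ₁ · sin φ₂ − sin φ₁ · cos φ₂ · cos Δλ )
  = atan2(0.37619, -0.87261) = 156.679° → normalised to [0°, 360°): 156.679°.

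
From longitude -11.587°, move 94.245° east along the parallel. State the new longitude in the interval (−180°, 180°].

+82.658°

Start at -11.587°; shift +94.245° → +82.658°.
+82.658° already lies in (−180°, 180°].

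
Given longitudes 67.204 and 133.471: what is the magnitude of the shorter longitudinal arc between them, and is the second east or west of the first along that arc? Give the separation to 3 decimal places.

66.267° east

Raw difference: 133.471 − 67.204 = 66.267°.
Normalise into (−180°, 180°]: 66.267° stays 66.267°.
Positive ⇒ the second point lies to the east; separation 66.267°.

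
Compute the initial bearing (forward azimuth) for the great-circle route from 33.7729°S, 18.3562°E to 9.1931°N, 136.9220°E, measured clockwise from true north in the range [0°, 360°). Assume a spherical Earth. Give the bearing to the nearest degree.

Δλ = 136.9220 − 18.3562 = 118.5658°.
θ = atan2( sin Δλ · cos φ₂ , cos φ₁ · sin φ₂ − sin φ₁ · cos φ₂ · cos Δλ )
  = atan2(0.86699, -0.12960) = 98.502° → normalised to [0°, 360°): 98.502°.

99°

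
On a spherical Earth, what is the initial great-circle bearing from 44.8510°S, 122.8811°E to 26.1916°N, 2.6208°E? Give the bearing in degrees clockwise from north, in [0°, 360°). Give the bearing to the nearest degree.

270°

Δλ = 2.6208 − 122.8811 = -120.2603°.
θ = atan2( sin Δλ · cos φ₂ , cos φ₁ · sin φ₂ − sin φ₁ · cos φ₂ · cos Δλ )
  = atan2(-0.77506, -0.00600) = -90.444° → normalised to [0°, 360°): 269.556°.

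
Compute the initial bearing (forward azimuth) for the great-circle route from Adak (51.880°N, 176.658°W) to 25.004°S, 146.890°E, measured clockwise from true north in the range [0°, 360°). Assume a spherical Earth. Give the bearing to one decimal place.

212.8°

Δλ = 146.890 − -176.658 = 323.548°; wrapped into (−180°, 180°]: -36.452°.
θ = atan2( sin Δλ · cos φ₂ , cos φ₁ · sin φ₂ − sin φ₁ · cos φ₂ · cos Δλ )
  = atan2(-0.53846, -0.83442) = -147.165° → normalised to [0°, 360°): 212.835°.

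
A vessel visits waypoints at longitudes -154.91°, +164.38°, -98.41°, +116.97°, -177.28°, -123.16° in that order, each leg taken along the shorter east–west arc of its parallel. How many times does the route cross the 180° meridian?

Leg 1: -154.91° → +164.38°, shortest Δλ = -40.71° (west) — crosses 180°.
Leg 2: +164.38° → -98.41°, shortest Δλ = 97.21° (east) — crosses 180°.
Leg 3: -98.41° → +116.97°, shortest Δλ = -144.62° (west) — crosses 180°.
Leg 4: +116.97° → -177.28°, shortest Δλ = 65.75° (east) — crosses 180°.
Leg 5: -177.28° → -123.16°, shortest Δλ = 54.12° (east) — does not cross 180°.
Total crossings: 4.

4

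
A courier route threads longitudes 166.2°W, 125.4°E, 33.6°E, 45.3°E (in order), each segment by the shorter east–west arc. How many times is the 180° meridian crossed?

1

Leg 1: -166.2° → +125.4°, shortest Δλ = -68.4° (west) — crosses 180°.
Leg 2: +125.4° → +33.6°, shortest Δλ = -91.8° (west) — does not cross 180°.
Leg 3: +33.6° → +45.3°, shortest Δλ = 11.7° (east) — does not cross 180°.
Total crossings: 1.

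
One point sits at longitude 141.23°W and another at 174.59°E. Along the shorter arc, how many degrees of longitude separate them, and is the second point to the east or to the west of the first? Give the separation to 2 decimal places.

Raw difference: 174.59 − -141.23 = 315.82°.
Normalise into (−180°, 180°]: 315.82° − 360° = -44.18°.
Negative ⇒ the second point lies to the west; separation 44.18°.

44.18° west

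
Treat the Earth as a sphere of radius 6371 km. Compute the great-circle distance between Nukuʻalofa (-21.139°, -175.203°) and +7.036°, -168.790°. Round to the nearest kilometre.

3210 km

Δλ = -168.790 − -175.203 = 6.413°.
Δφ = 7.036 − -21.139 = 28.175°.
a = sin²(Δφ/2) + cos φ₁ · cos φ₂ · sin²(Δλ/2) = 0.062141.
c = 2·atan2(√a, √(1−a)) = 0.50388 rad → d = 6371·c ≈ 3210.20 km.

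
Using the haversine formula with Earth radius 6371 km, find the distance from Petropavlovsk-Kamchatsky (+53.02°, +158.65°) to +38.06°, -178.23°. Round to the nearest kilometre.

2431 km

Δλ = -178.23 − 158.65 = -336.88°; wrapped into (−180°, 180°]: 23.12°.
Δφ = 38.06 − 53.02 = -14.96°.
a = sin²(Δφ/2) + cos φ₁ · cos φ₂ · sin²(Δλ/2) = 0.035967.
c = 2·atan2(√a, √(1−a)) = 0.38161 rad → d = 6371·c ≈ 2431.23 km.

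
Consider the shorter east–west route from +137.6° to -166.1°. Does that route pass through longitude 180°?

Naïve |-166.1 − 137.6| = 303.7° > 180°, so the shorter arc goes the other way round — across 180°.
Signed shortest Δλ = ((-166.1 − 137.6 + 180) mod 360) − 180 = 56.3°.
Going east by 56.3° from +137.6° passes through 180° before reaching -166.1°.

Yes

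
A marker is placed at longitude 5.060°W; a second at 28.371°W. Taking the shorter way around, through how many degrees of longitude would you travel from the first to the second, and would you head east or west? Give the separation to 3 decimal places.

23.311° west

Raw difference: -28.371 − -5.060 = -23.311°.
Normalise into (−180°, 180°]: -23.311° stays -23.311°.
Negative ⇒ the second point lies to the west; separation 23.311°.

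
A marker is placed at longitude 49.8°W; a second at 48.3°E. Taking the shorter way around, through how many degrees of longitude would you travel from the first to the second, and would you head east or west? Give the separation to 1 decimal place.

98.1° east

Raw difference: 48.3 − -49.8 = 98.1°.
Normalise into (−180°, 180°]: 98.1° stays 98.1°.
Positive ⇒ the second point lies to the east; separation 98.1°.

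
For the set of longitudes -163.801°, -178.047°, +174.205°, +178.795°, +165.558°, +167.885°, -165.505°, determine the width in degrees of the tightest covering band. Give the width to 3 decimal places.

Sort the longitudes: -178.047°, -165.505°, -163.801°, +165.558°, +167.885°, +174.205°, +178.795°.
Eastward gaps between consecutive values (wrapping around): 12.542°, 1.704°, 329.359°, 2.327°, 6.320°, 4.590°, 3.158°.
Largest gap = 329.359° ⇒ minimal covering band is its complement: 360° − 329.359° = 30.641°.
Band runs from +165.558° eastward to -163.801°, crossing the antimeridian.

30.641°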